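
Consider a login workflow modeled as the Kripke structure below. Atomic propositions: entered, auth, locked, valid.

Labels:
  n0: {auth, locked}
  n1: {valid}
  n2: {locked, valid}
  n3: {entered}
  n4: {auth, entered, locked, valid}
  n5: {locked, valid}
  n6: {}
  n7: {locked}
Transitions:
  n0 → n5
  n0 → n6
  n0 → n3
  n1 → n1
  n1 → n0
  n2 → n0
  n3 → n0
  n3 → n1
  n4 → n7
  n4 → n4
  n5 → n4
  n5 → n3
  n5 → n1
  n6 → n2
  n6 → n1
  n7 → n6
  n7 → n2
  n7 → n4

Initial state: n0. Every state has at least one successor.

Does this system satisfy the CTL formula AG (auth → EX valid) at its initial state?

Holds

States satisfying auth → EX valid: {n0, n1, n2, n3, n4, n5, n6, n7}.
States satisfying AG (auth → EX valid): {n0, n1, n2, n3, n4, n5, n6, n7}.
Every state reachable from n0 satisfies auth → EX valid.
n0 ∈ Sat(AG (auth → EX valid)).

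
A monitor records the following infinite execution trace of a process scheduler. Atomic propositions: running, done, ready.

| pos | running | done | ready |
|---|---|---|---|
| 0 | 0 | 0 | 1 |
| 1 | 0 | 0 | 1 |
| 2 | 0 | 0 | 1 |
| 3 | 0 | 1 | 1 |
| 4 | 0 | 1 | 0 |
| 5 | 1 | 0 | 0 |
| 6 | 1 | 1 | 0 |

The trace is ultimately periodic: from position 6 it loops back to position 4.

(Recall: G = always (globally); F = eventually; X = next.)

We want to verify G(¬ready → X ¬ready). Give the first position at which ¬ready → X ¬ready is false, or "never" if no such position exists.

never

¬ready → X ¬ready holds at every position 0..6, and those are all the positions the trace ever visits, so the invariant G(¬ready → X ¬ready) is never violated.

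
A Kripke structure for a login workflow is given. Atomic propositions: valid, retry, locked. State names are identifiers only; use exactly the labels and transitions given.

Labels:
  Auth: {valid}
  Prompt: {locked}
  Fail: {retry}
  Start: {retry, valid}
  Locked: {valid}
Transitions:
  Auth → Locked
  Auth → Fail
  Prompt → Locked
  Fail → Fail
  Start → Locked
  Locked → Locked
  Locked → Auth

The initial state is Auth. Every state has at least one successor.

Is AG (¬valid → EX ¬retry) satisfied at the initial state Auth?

States satisfying ¬valid → EX ¬retry: {Auth, Prompt, Start, Locked}.
States satisfying AG (¬valid → EX ¬retry): ∅.
Fail is reachable from Auth and violates ¬valid → EX ¬retry, so AG fails at Auth.
Auth ∉ Sat(AG (¬valid → EX ¬retry)).

No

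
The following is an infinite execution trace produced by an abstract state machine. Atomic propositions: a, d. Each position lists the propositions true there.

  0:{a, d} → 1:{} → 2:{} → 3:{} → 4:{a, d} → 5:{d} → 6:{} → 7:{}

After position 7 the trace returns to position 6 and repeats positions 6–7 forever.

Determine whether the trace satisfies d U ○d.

Violated

Walking from position 0: at position 1, ○d has not yet held and d fails, so d U ○d is false.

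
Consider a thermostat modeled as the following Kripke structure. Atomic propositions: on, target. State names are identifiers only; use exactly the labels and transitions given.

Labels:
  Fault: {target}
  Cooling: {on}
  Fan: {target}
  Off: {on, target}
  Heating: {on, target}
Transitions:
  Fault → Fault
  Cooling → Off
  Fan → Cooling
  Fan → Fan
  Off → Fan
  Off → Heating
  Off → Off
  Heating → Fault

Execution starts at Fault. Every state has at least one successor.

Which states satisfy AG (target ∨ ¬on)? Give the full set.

States satisfying target ∨ ¬on: {Fault, Fan, Off, Heating}.
States satisfying AG (target ∨ ¬on): {Fault, Heating}.

{Fault, Heating}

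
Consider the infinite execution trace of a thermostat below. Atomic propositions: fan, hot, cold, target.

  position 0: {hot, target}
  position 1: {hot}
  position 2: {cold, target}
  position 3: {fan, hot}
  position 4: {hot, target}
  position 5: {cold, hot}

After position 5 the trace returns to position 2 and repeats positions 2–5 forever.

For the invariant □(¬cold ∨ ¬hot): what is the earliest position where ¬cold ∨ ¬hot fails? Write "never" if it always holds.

Check ¬cold ∨ ¬hot at each position in order: 0 ✓, 1 ✓, 2 ✓, 3 ✓, 4 ✓.
At position 5 the labels are {cold, hot}, so ¬cold ∨ ¬hot is false there. This is the first violation.

5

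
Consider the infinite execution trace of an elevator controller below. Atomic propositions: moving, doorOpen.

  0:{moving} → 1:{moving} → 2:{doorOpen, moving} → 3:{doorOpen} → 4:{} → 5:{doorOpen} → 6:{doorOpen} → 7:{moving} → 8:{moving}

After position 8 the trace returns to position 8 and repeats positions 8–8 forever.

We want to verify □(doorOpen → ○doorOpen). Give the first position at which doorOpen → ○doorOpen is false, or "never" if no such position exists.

Check doorOpen → ○doorOpen at each position in order: 0 ✓, 1 ✓, 2 ✓.
At position 3 the labels are {doorOpen} and the next position 4 has {}, so doorOpen → ○doorOpen is false there. This is the first violation.

3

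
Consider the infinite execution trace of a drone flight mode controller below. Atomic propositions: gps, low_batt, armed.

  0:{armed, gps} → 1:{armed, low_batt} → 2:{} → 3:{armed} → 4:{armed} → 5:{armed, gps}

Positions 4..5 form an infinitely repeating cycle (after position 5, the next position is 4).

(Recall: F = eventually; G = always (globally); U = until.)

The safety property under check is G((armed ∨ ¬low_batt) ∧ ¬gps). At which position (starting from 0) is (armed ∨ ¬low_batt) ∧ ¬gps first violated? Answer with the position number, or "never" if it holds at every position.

At position 0 the labels are {armed, gps}, so (armed ∨ ¬low_batt) ∧ ¬gps is false there. This is the first violation.

0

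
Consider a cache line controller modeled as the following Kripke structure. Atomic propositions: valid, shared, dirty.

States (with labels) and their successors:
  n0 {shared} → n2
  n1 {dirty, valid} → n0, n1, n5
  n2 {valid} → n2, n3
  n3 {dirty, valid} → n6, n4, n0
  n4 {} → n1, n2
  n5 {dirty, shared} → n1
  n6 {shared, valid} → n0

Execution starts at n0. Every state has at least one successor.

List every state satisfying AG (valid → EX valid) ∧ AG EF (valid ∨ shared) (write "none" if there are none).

none

States satisfying valid → EX valid: {n0, n1, n2, n3, n4, n5}.
States satisfying AG (valid → EX valid): ∅.
States satisfying EF (valid ∨ shared): {n0, n1, n2, n3, n4, n5, n6}.
States satisfying AG EF (valid ∨ shared): {n0, n1, n2, n3, n4, n5, n6}.
States satisfying AG (valid → EX valid) ∧ AG EF (valid ∨ shared): ∅.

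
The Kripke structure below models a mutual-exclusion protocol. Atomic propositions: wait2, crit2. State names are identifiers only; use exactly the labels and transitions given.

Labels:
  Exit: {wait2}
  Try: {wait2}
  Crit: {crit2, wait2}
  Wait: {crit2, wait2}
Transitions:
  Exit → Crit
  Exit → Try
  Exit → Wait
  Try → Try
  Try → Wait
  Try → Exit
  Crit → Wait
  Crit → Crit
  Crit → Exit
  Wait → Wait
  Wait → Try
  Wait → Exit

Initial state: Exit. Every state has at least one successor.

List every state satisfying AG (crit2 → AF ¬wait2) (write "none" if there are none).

States satisfying crit2 → AF ¬wait2: {Exit, Try}.
States satisfying AG (crit2 → AF ¬wait2): ∅.

none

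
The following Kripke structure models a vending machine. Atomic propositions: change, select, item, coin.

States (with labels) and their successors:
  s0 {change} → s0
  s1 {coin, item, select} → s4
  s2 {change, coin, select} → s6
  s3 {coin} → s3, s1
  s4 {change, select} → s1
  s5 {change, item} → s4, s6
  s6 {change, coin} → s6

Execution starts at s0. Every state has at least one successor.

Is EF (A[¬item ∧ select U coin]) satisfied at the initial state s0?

Does not hold

States satisfying A[¬item ∧ select U coin]: {s1, s2, s3, s4, s6}.
States satisfying EF (A[¬item ∧ select U coin]): {s1, s2, s3, s4, s5, s6}.
No suitable path/successor from s0 witnesses the formula.
s0 ∉ Sat(EF (A[¬item ∧ select U coin])).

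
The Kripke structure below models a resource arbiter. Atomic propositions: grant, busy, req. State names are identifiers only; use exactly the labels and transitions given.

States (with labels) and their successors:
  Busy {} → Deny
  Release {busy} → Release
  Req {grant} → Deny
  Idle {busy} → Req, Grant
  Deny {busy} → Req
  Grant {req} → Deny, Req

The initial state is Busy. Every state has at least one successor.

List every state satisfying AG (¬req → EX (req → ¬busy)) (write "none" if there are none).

States satisfying ¬req → EX (req → ¬busy): {Busy, Release, Req, Idle, Deny, Grant}.
States satisfying AG (¬req → EX (req → ¬busy)): {Busy, Release, Req, Idle, Deny, Grant}.

{Busy, Release, Req, Idle, Deny, Grant}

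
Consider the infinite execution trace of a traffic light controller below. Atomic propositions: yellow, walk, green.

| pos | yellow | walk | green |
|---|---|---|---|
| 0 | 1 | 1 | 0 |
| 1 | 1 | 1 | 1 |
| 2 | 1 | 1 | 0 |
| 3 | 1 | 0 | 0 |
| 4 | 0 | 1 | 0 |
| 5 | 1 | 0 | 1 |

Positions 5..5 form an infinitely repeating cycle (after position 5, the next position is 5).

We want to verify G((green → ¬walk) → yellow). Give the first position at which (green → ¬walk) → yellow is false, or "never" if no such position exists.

4

Check (green → ¬walk) → yellow at each position in order: 0 ✓, 1 ✓, 2 ✓, 3 ✓.
At position 4 the labels are {walk}, so (green → ¬walk) → yellow is false there. This is the first violation.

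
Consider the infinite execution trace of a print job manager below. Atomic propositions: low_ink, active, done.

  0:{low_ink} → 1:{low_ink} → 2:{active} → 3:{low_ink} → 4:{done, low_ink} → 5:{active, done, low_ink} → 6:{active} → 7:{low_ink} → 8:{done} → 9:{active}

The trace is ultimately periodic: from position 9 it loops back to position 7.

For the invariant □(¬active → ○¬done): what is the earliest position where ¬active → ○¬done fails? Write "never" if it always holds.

Check ¬active → ○¬done at each position in order: 0 ✓, 1 ✓, 2 ✓.
At position 3 the labels are {low_ink} and the next position 4 has {done, low_ink}, so ¬active → ○¬done is false there. This is the first violation.

3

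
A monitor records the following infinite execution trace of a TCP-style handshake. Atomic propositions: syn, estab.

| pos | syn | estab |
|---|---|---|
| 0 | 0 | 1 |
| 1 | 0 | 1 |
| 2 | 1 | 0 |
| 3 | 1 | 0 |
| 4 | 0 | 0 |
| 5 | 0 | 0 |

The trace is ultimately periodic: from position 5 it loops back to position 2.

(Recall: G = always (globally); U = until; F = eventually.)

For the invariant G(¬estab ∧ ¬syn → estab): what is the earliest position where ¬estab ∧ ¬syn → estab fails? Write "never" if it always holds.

4

Check ¬estab ∧ ¬syn → estab at each position in order: 0 ✓, 1 ✓, 2 ✓, 3 ✓.
At position 4 the labels are {}, so ¬estab ∧ ¬syn → estab is false there. This is the first violation.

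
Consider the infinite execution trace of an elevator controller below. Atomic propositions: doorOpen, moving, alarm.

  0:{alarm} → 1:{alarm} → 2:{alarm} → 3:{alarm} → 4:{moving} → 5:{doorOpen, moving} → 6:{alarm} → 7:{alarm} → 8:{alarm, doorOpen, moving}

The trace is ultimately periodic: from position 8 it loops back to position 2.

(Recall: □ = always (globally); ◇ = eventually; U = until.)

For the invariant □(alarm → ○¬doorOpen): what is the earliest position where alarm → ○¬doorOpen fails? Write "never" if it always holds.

Check alarm → ○¬doorOpen at each position in order: 0 ✓, 1 ✓, 2 ✓, 3 ✓, 4 ✓, 5 ✓, 6 ✓.
At position 7 the labels are {alarm} and the next position 8 has {alarm, doorOpen, moving}, so alarm → ○¬doorOpen is false there. This is the first violation.

7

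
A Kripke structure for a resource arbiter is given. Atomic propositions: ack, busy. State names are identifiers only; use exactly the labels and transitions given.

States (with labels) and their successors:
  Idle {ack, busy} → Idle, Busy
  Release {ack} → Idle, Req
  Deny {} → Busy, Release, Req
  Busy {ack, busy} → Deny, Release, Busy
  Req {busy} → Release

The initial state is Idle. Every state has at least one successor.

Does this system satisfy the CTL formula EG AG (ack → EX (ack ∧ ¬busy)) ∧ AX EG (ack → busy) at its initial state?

No

States satisfying AG (ack → EX (ack ∧ ¬busy)): ∅.
States satisfying EG AG (ack → EX (ack ∧ ¬busy)): ∅.
States satisfying EG (ack → busy): {Idle, Deny, Busy}.
States satisfying AX EG (ack → busy): {Idle}.
States satisfying EG AG (ack → EX (ack ∧ ¬busy)) ∧ AX EG (ack → busy): ∅.
Idle ∉ Sat(EG AG (ack → EX (ack ∧ ¬busy)) ∧ AX EG (ack → busy)).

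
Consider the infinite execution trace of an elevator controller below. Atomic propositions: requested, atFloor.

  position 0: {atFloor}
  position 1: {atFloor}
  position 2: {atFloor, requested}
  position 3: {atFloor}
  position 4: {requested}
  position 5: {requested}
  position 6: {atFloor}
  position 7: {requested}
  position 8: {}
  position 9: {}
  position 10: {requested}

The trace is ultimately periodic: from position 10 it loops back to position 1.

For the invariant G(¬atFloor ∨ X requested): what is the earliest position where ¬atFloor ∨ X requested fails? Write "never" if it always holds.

At position 0 the labels are {atFloor} and the next position 1 has {atFloor}, so ¬atFloor ∨ X requested is false there. This is the first violation.

0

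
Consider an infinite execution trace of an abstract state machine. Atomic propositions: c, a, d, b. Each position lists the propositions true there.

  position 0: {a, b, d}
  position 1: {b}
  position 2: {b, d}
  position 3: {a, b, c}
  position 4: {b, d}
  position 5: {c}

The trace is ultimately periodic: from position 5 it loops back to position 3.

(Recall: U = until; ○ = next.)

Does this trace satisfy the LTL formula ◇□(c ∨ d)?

Satisfied

□(c ∨ d) holds at position 2, which is reachable from 0, so ◇□(c ∨ d) holds.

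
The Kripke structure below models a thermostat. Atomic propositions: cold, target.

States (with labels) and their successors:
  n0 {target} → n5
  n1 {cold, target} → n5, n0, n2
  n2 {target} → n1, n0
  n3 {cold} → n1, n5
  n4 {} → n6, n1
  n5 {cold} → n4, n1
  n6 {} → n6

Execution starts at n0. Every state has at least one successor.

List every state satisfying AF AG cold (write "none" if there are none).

none

States satisfying AG cold: ∅.
States satisfying AF AG cold: ∅.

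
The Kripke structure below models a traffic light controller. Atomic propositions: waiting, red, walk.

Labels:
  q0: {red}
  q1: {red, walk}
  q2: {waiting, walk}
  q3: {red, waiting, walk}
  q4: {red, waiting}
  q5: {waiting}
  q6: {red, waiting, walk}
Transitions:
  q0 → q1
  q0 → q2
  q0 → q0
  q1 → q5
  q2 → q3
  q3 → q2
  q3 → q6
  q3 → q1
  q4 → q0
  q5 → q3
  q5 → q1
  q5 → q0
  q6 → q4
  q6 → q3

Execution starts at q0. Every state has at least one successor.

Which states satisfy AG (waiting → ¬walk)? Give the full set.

none

States satisfying waiting → ¬walk: {q0, q1, q4, q5}.
States satisfying AG (waiting → ¬walk): ∅.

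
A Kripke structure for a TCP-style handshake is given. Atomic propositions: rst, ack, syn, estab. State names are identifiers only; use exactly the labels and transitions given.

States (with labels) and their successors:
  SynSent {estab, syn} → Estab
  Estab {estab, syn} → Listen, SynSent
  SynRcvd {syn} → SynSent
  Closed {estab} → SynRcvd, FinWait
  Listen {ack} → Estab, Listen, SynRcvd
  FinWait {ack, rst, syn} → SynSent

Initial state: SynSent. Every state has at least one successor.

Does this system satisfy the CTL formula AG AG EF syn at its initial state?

States satisfying AG EF syn: {SynSent, Estab, SynRcvd, Closed, Listen, FinWait}.
States satisfying AG AG EF syn: {SynSent, Estab, SynRcvd, Closed, Listen, FinWait}.
Every state reachable from SynSent satisfies AG EF syn.
SynSent ∈ Sat(AG AG EF syn).

Holds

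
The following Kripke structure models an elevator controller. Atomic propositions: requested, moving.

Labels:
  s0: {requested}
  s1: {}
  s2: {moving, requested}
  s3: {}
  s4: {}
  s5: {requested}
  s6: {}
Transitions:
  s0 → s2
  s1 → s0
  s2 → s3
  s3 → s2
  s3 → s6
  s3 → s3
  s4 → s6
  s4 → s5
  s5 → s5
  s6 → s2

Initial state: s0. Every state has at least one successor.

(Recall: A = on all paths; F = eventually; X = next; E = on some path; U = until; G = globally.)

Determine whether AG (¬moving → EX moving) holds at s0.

Satisfied

States satisfying ¬moving → EX moving: {s0, s2, s3, s6}.
States satisfying AG (¬moving → EX moving): {s0, s2, s3, s6}.
Every state reachable from s0 satisfies ¬moving → EX moving.
s0 ∈ Sat(AG (¬moving → EX moving)).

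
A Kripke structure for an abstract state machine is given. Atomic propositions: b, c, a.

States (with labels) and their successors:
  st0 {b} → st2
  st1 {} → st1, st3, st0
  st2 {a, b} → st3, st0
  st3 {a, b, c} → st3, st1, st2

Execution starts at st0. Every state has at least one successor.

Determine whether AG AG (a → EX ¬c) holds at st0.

Holds

States satisfying AG (a → EX ¬c): {st0, st1, st2, st3}.
States satisfying AG AG (a → EX ¬c): {st0, st1, st2, st3}.
Every state reachable from st0 satisfies AG (a → EX ¬c).
st0 ∈ Sat(AG AG (a → EX ¬c)).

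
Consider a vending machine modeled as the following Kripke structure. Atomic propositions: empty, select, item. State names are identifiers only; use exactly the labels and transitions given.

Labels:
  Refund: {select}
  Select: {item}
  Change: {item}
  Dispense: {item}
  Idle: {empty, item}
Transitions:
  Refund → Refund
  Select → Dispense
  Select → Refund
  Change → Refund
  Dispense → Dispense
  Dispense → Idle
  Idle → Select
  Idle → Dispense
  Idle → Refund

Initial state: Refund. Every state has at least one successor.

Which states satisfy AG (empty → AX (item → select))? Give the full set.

{Refund, Change}

States satisfying empty → AX (item → select): {Refund, Select, Change, Dispense}.
States satisfying AG (empty → AX (item → select)): {Refund, Change}.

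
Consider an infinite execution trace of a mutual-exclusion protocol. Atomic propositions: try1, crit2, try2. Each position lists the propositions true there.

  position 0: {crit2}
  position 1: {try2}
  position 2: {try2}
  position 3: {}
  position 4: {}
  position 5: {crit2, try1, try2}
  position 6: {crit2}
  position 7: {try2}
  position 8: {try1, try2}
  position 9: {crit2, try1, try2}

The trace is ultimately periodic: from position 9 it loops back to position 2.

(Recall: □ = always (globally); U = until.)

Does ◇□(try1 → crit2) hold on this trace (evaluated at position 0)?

□(try1 → crit2) is false at every position 0..9, so it never becomes true and ◇□(try1 → crit2) fails.

Violated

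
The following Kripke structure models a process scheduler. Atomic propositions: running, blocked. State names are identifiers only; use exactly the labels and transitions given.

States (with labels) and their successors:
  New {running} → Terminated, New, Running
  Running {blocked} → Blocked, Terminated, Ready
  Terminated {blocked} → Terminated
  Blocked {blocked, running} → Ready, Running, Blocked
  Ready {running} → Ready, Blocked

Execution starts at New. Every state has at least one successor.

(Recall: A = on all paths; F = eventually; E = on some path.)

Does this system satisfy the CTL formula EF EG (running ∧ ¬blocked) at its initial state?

States satisfying EG (running ∧ ¬blocked): {New, Ready}.
States satisfying EF EG (running ∧ ¬blocked): {New, Running, Blocked, Ready}.
Some path from New reaches a state where EG (running ∧ ¬blocked) holds.
New ∈ Sat(EF EG (running ∧ ¬blocked)).

Satisfied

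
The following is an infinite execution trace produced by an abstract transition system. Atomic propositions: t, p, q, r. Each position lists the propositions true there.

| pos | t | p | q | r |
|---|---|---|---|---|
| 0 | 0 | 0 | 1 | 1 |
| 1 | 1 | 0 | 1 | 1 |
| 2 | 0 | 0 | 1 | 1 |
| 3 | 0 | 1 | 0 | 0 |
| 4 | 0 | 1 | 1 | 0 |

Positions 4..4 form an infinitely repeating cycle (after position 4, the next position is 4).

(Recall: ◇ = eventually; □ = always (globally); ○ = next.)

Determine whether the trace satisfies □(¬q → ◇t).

Does not hold

¬q → ◇t must hold at every position from 0 onward. It fails at position 3, so □(¬q → ◇t) is false.
Positions where ¬q holds: 3.
Check ◇t at each: 3→fails.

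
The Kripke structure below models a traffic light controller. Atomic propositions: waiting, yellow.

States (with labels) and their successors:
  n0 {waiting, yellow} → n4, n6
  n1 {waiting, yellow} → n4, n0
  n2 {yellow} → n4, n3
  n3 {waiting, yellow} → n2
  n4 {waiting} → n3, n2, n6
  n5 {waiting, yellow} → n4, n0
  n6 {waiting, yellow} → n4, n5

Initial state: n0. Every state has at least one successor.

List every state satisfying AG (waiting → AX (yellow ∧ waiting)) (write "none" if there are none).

none

States satisfying waiting → AX (yellow ∧ waiting): {n2}.
States satisfying AG (waiting → AX (yellow ∧ waiting)): ∅.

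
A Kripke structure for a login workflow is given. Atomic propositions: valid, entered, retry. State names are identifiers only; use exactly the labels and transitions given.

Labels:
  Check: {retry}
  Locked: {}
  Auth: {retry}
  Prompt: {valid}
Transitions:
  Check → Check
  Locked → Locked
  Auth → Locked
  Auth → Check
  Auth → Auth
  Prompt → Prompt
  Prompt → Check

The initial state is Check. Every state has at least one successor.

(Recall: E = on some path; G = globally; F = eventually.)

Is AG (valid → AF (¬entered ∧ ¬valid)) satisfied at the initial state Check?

Yes

States satisfying valid → AF (¬entered ∧ ¬valid): {Check, Locked, Auth}.
States satisfying AG (valid → AF (¬entered ∧ ¬valid)): {Check, Locked, Auth}.
Every state reachable from Check satisfies valid → AF (¬entered ∧ ¬valid).
Check ∈ Sat(AG (valid → AF (¬entered ∧ ¬valid))).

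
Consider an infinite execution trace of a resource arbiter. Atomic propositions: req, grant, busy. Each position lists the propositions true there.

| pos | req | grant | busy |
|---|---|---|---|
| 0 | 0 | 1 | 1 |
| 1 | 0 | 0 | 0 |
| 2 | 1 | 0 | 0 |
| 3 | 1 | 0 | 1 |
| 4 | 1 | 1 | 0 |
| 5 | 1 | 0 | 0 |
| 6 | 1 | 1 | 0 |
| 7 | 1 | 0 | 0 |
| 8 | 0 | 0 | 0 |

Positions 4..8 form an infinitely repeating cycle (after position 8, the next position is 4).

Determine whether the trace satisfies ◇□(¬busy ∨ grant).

Satisfied

□(¬busy ∨ grant) holds at position 4, which is reachable from 0, so ◇□(¬busy ∨ grant) holds.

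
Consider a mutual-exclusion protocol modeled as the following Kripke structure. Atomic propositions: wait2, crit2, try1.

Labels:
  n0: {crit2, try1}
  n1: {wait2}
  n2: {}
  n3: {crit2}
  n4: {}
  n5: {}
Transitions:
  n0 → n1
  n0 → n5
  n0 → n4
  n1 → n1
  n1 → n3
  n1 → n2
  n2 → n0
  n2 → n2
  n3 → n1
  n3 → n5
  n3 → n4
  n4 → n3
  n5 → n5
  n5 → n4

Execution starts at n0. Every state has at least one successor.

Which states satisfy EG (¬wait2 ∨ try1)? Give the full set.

{n0, n2, n3, n4, n5}

States satisfying ¬wait2 ∨ try1: {n0, n2, n3, n4, n5}.
States satisfying EG (¬wait2 ∨ try1): {n0, n2, n3, n4, n5}.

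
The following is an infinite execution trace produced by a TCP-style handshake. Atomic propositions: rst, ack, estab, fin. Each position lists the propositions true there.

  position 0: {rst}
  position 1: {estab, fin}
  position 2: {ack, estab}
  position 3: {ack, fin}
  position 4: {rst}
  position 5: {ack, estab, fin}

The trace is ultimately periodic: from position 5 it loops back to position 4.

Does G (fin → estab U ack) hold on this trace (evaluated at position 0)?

Holds

fin → estab U ack holds at every position 0..5, and those are all positions ever visited, so G (fin → estab U ack) holds.
Positions where fin holds: 1, 3, 5.
Check estab U ack at each: 1→ok, 3→ok, 5→ok.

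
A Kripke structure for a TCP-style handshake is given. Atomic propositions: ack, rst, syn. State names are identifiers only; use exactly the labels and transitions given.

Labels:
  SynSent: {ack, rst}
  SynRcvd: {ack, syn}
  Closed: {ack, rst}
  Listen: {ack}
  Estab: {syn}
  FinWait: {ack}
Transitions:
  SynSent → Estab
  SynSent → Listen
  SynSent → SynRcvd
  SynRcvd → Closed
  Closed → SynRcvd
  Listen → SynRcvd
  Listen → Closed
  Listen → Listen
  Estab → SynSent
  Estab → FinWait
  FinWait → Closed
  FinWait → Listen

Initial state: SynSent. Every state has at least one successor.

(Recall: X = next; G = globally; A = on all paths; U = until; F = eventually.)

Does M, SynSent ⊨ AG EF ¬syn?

Satisfied

States satisfying EF ¬syn: {SynSent, SynRcvd, Closed, Listen, Estab, FinWait}.
States satisfying AG EF ¬syn: {SynSent, SynRcvd, Closed, Listen, Estab, FinWait}.
Every state reachable from SynSent satisfies EF ¬syn.
SynSent ∈ Sat(AG EF ¬syn).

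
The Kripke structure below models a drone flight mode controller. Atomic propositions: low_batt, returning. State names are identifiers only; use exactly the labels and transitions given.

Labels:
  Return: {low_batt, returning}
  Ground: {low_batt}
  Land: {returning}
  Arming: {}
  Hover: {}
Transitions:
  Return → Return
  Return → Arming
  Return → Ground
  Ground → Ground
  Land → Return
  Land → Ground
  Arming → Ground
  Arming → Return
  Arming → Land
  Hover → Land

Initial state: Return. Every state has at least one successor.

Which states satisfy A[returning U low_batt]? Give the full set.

{Return, Ground, Land}

States satisfying returning: {Return, Land}.
States satisfying low_batt: {Return, Ground}.
States satisfying A[returning U low_batt]: {Return, Ground, Land}.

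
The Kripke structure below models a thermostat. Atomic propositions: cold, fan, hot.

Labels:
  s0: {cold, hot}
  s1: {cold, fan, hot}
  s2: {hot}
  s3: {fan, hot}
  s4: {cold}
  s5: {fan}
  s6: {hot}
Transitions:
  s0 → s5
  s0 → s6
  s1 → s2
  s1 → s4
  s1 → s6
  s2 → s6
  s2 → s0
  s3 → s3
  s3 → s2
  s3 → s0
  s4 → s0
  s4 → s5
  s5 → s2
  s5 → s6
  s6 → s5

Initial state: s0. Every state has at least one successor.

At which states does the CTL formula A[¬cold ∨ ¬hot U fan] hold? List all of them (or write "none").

{s1, s3, s5, s6}

States satisfying ¬cold ∨ ¬hot: {s2, s3, s4, s5, s6}.
States satisfying fan: {s1, s3, s5}.
States satisfying A[¬cold ∨ ¬hot U fan]: {s1, s3, s5, s6}.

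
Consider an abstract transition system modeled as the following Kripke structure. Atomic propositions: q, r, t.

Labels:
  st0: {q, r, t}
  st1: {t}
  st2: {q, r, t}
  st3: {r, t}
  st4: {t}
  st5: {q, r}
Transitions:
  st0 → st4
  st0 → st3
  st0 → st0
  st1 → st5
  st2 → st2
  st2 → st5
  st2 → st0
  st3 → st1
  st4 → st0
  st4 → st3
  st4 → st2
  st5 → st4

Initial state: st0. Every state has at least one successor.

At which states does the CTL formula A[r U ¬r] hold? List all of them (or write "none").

{st1, st3, st4, st5}

States satisfying r: {st0, st2, st3, st5}.
States satisfying ¬r: {st1, st4}.
States satisfying A[r U ¬r]: {st1, st3, st4, st5}.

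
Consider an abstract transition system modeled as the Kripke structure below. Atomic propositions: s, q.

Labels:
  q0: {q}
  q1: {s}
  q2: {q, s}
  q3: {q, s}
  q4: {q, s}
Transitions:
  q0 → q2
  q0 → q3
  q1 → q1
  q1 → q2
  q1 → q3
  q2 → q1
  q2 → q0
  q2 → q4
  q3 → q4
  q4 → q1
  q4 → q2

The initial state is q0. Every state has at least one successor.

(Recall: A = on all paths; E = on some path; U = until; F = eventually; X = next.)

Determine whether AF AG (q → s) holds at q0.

No

States satisfying AG (q → s): ∅.
States satisfying AF AG (q → s): ∅.
There is a path from q0 along which AG (q → s) never holds.
q0 ∉ Sat(AF AG (q → s)).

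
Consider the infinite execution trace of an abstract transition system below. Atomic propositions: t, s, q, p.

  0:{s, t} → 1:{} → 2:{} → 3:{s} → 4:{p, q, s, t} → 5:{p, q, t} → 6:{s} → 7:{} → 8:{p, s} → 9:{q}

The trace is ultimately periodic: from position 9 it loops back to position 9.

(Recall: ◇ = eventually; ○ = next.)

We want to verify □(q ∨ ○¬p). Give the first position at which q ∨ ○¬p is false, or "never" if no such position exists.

3

Check q ∨ ○¬p at each position in order: 0 ✓, 1 ✓, 2 ✓.
At position 3 the labels are {s} and the next position 4 has {p, q, s, t}, so q ∨ ○¬p is false there. This is the first violation.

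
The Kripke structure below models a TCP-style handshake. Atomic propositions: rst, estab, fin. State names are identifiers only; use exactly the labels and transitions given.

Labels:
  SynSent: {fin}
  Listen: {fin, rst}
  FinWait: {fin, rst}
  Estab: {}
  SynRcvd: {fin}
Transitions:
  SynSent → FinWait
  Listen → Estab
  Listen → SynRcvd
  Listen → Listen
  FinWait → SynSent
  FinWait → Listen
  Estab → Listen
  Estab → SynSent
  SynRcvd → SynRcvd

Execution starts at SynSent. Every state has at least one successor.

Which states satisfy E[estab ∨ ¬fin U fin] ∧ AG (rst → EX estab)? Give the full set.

{SynRcvd}

States satisfying estab ∨ ¬fin: {Estab}.
States satisfying fin: {SynSent, Listen, FinWait, SynRcvd}.
States satisfying E[estab ∨ ¬fin U fin]: {SynSent, Listen, FinWait, Estab, SynRcvd}.
States satisfying rst → EX estab: {SynSent, Estab, SynRcvd}.
States satisfying AG (rst → EX estab): {SynRcvd}.
States satisfying E[estab ∨ ¬fin U fin] ∧ AG (rst → EX estab): {SynRcvd}.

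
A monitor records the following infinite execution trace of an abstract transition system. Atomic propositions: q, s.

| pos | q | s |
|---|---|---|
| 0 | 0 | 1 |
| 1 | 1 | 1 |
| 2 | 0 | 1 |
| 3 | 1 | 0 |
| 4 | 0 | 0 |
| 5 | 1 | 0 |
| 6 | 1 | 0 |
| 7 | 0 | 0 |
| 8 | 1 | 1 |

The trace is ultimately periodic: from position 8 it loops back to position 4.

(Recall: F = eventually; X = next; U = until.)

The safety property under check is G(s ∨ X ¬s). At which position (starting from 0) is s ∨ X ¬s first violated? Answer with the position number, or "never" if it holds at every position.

Check s ∨ X ¬s at each position in order: 0 ✓, 1 ✓, 2 ✓, 3 ✓, 4 ✓, 5 ✓, 6 ✓.
At position 7 the labels are {} and the next position 8 has {q, s}, so s ∨ X ¬s is false there. This is the first violation.

7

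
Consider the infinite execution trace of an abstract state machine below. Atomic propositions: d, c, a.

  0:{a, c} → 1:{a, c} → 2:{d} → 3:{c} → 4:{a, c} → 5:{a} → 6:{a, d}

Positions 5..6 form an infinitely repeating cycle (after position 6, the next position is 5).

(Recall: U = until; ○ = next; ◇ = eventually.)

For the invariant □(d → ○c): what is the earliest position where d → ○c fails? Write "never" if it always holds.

Check d → ○c at each position in order: 0 ✓, 1 ✓, 2 ✓, 3 ✓, 4 ✓, 5 ✓.
At position 6 the labels are {a, d} and the next position 5 has {a}, so d → ○c is false there. This is the first violation.

6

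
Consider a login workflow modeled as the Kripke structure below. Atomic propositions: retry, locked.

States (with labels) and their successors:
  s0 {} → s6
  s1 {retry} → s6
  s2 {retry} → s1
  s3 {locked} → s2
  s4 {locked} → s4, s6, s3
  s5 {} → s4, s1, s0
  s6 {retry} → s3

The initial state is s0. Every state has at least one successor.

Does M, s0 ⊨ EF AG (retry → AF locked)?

Yes

States satisfying AG (retry → AF locked): {s0, s1, s2, s3, s4, s5, s6}.
States satisfying EF AG (retry → AF locked): {s0, s1, s2, s3, s4, s5, s6}.
Some path from s0 reaches a state where AG (retry → AF locked) holds.
s0 ∈ Sat(EF AG (retry → AF locked)).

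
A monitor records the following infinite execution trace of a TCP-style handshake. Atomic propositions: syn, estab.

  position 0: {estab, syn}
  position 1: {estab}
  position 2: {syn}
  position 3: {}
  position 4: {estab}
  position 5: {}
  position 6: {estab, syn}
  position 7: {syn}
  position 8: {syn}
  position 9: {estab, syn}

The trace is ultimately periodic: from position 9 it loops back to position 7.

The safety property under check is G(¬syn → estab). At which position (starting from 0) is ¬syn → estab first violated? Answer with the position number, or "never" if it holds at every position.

3

Check ¬syn → estab at each position in order: 0 ✓, 1 ✓, 2 ✓.
At position 3 the labels are {}, so ¬syn → estab is false there. This is the first violation.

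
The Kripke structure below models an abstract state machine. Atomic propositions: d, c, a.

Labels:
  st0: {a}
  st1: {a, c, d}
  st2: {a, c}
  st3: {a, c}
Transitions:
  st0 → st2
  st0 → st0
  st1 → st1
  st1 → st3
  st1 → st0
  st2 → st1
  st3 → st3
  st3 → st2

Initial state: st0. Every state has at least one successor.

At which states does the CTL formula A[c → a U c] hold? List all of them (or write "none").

{st1, st2, st3}

States satisfying c → a: {st0, st1, st2, st3}.
States satisfying c: {st1, st2, st3}.
States satisfying A[c → a U c]: {st1, st2, st3}.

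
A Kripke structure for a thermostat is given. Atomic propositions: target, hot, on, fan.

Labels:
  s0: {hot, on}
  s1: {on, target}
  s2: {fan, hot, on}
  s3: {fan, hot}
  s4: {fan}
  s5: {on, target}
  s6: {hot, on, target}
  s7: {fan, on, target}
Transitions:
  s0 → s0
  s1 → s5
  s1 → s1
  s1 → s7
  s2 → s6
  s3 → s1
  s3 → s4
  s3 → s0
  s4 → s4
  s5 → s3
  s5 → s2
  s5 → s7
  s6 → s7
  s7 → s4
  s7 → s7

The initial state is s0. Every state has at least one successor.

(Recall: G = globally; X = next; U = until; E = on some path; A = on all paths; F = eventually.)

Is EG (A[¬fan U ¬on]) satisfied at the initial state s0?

No

States satisfying A[¬fan U ¬on]: {s3, s4}.
States satisfying EG (A[¬fan U ¬on]): {s3, s4}.
No suitable path/successor from s0 witnesses the formula.
s0 ∉ Sat(EG (A[¬fan U ¬on])).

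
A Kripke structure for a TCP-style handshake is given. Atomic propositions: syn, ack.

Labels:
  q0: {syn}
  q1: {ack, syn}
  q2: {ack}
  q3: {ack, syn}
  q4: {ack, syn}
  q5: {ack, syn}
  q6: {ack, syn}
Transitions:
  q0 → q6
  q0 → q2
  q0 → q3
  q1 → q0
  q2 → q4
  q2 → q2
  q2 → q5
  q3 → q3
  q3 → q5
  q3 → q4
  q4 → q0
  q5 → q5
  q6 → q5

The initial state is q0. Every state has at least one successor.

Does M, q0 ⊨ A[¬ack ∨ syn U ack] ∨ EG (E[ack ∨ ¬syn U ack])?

States satisfying ¬ack ∨ syn: {q0, q1, q3, q4, q5, q6}.
States satisfying ack: {q1, q2, q3, q4, q5, q6}.
States satisfying A[¬ack ∨ syn U ack]: {q0, q1, q2, q3, q4, q5, q6}.
States satisfying E[ack ∨ ¬syn U ack]: {q1, q2, q3, q4, q5, q6}.
States satisfying EG (E[ack ∨ ¬syn U ack]): {q2, q3, q5, q6}.
States satisfying A[¬ack ∨ syn U ack] ∨ EG (E[ack ∨ ¬syn U ack]): {q0, q1, q2, q3, q4, q5, q6}.
q0 ∈ Sat(A[¬ack ∨ syn U ack] ∨ EG (E[ack ∨ ¬syn U ack])).

Yes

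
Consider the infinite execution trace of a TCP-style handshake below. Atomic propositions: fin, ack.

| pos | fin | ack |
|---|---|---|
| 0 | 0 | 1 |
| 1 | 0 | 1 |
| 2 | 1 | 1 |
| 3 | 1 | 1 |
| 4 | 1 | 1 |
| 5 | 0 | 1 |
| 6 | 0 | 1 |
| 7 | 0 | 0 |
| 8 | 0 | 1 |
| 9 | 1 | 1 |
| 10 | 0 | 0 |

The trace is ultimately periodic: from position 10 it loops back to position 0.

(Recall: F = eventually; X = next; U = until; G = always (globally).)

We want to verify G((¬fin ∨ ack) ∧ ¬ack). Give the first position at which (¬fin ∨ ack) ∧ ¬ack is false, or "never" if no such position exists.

At position 0 the labels are {ack}, so (¬fin ∨ ack) ∧ ¬ack is false there. This is the first violation.

0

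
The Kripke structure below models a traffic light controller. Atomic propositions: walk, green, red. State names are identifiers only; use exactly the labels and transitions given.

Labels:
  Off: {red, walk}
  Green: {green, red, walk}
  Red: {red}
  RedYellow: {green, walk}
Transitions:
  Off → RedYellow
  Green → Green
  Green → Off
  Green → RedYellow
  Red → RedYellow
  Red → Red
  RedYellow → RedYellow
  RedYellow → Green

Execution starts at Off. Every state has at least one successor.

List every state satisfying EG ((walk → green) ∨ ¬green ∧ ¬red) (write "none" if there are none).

{Green, Red, RedYellow}

States satisfying (walk → green) ∨ ¬green ∧ ¬red: {Green, Red, RedYellow}.
States satisfying EG ((walk → green) ∨ ¬green ∧ ¬red): {Green, Red, RedYellow}.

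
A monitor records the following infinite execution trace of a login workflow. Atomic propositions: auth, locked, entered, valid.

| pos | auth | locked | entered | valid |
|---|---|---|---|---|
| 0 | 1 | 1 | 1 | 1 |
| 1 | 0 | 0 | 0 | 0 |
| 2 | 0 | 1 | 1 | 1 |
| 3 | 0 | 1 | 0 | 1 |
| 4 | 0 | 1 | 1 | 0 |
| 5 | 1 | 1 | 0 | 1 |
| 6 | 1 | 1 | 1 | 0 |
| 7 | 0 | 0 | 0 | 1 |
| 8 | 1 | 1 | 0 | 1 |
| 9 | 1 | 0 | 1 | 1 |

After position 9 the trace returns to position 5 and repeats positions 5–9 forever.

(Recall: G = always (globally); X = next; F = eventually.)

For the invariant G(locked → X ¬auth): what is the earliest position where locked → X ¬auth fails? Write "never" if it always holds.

Check locked → X ¬auth at each position in order: 0 ✓, 1 ✓, 2 ✓, 3 ✓.
At position 4 the labels are {entered, locked} and the next position 5 has {auth, locked, valid}, so locked → X ¬auth is false there. This is the first violation.

4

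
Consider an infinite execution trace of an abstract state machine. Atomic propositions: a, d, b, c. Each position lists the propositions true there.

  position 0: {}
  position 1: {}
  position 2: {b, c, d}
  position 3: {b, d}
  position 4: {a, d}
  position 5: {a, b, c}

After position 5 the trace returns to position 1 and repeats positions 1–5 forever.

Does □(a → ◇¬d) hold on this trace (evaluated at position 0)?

a → ◇¬d holds at every position 0..5, and those are all positions ever visited, so □(a → ◇¬d) holds.
Positions where a holds: 4, 5.
Check ◇¬d at each: 4→ok, 5→ok.

Holds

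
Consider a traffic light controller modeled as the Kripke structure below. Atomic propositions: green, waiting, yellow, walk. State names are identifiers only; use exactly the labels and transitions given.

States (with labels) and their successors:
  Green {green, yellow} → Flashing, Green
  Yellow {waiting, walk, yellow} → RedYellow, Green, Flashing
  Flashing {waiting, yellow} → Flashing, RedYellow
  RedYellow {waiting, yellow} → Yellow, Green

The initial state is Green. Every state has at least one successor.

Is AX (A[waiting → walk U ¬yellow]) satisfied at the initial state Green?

States satisfying A[waiting → walk U ¬yellow]: ∅.
States satisfying AX (A[waiting → walk U ¬yellow]): ∅.
Green ∉ Sat(AX (A[waiting → walk U ¬yellow])).

Does not hold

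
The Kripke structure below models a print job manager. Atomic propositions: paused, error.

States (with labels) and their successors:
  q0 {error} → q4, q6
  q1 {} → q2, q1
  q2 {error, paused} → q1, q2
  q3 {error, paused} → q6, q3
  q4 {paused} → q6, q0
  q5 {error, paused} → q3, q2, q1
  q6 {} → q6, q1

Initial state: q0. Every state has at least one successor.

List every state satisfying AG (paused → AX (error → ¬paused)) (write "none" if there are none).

States satisfying paused → AX (error → ¬paused): {q0, q1, q4, q6}.
States satisfying AG (paused → AX (error → ¬paused)): ∅.

none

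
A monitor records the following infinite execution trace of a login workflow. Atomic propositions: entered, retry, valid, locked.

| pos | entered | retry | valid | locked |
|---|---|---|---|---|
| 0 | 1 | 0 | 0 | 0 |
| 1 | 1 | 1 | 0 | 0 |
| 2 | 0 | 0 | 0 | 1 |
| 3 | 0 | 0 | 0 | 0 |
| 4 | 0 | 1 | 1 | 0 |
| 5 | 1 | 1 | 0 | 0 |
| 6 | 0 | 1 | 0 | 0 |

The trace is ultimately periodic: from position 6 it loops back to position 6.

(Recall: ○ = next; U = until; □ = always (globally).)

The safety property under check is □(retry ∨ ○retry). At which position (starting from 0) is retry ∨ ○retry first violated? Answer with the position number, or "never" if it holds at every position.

Check retry ∨ ○retry at each position in order: 0 ✓, 1 ✓.
At position 2 the labels are {locked} and the next position 3 has {}, so retry ∨ ○retry is false there. This is the first violation.

2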